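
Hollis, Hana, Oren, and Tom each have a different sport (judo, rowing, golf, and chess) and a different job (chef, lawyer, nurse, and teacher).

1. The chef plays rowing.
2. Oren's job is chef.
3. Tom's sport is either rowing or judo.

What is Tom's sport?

With clues 1–2, rowing is impossible for Tom's sport.
With clues 1–3, chess and golf are impossible for Tom's sport.
That leaves judo.

judo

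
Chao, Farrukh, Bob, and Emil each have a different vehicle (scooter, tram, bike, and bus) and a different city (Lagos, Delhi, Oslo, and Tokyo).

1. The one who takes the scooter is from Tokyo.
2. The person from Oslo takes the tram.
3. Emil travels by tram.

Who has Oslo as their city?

With clues 1–3, Bob, Chao, and Farrukh are impossible for the one with city Oslo.
That leaves Emil.

Emil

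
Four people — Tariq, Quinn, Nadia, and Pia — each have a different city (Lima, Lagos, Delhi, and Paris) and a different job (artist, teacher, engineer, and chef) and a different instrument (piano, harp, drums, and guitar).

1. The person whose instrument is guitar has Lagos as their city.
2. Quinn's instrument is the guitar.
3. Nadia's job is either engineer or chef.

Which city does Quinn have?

With clues 1–2, Delhi, Lima, and Paris are impossible for Quinn's city.
That leaves Lagos.

Lagos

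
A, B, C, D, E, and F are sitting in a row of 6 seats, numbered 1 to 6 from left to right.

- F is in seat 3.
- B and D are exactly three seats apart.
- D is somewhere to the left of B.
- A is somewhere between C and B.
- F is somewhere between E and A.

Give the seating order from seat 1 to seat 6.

D, E, F, B, A, C

From clue 1: F → seat 3.
From clues 1–2: B is in {1,2,4,5}.
From clues 1–3: B is in {4,5}.
From clues 1–4: A is in {4,5}.
From clues 1–5: D → seat 1, E → seat 2, B → seat 4, A → seat 5, C → seat 6.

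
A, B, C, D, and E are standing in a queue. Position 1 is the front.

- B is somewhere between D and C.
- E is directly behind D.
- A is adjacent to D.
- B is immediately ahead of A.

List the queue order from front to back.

C, B, A, D, E

From clue 1: B is in {2,3,4}.
From clues 1–3: A is in {1,3}.
From clues 1–4: C → position 1, B → position 2, A → position 3, D → position 4, E → position 5.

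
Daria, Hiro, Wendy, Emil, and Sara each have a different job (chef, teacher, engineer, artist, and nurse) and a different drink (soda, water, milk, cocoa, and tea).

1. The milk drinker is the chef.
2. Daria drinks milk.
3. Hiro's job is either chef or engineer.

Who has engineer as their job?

Hiro

With clues 1–2, Daria is impossible for the one with job engineer.
With clues 1–3, Emil, Sara, and Wendy are impossible for the one with job engineer.
That leaves Hiro.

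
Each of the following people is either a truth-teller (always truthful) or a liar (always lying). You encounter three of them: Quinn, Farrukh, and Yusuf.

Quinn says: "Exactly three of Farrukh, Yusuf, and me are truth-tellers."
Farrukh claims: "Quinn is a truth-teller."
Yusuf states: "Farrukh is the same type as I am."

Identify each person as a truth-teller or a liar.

Consider Quinn. Suppose Quinn is a liar.
Then no assignment of the remaining roles makes every statement match its speaker's type — contradiction.
So Quinn is a truth-teller.
With that fixed, Farrukh's statement is true, so Farrukh is a truth-teller.
Consider Yusuf. Suppose Yusuf is a liar.
Then Quinn's statement comes out false, contradicting Quinn being a truth-teller.
So Yusuf is a truth-teller.

Quinn: truth-teller, Farrukh: truth-teller, Yusuf: truth-teller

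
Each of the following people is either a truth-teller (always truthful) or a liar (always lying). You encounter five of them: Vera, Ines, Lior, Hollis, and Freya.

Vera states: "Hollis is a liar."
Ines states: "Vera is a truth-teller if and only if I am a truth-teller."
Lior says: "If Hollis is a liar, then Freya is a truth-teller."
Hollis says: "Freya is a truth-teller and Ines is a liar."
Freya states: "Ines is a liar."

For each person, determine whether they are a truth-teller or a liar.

Consider Vera. Suppose Vera is a liar.
Then whichever role Ines has, Ines's statement has the wrong truth value — contradiction.
So Vera is a truth-teller.
Consider Ines. Suppose Ines is a liar.
Then no assignment of the remaining roles makes every statement match its speaker's type — contradiction.
So Ines is a truth-teller.
With that fixed, Hollis's statement is false, so Hollis is a liar.
With that fixed, Freya's statement is false, so Freya is a liar.
With that fixed, Lior's statement is false, so Lior is a liar.

Vera: truth-teller, Ines: truth-teller, Lior: liar, Hollis: liar, Freya: liar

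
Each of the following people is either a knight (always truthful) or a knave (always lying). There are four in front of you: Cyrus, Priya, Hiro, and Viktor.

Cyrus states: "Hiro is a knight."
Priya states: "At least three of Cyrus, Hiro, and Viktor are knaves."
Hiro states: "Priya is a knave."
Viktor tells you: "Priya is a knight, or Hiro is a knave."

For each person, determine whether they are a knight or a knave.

Consider Cyrus. Suppose Cyrus is a knave.
Then no assignment of the remaining roles makes every statement match its speaker's type — contradiction.
So Cyrus is a knight.
With that fixed, Priya's statement is false, so Priya is a knave.
With that fixed, Hiro's statement is true, so Hiro is a knight.
With that fixed, Viktor's statement is false, so Viktor is a knave.

Cyrus: knight, Priya: knave, Hiro: knight, Viktor: knave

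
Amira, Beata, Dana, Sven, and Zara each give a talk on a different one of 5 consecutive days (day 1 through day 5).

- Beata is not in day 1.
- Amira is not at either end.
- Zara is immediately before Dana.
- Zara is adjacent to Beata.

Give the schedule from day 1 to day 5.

Sven, Amira, Beata, Zara, Dana

From clue 1: Beata is in {2,3,4,5}.
From clues 1–2: Amira is in {2,3,4}.
From clues 1–4: Sven → day 1, Amira → day 2, Beata → day 3, Zara → day 4, Dana → day 5.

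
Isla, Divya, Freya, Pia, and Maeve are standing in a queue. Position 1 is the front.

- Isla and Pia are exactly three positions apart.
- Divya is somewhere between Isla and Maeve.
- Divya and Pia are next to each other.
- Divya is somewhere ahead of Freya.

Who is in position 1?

With clues 1–2, Divya is ruled out for position 1.
With clues 1–3, Freya and Pia are ruled out for position 1.
With clues 1–4, Isla is ruled out for position 1.
So position 1 is Maeve.

Maeve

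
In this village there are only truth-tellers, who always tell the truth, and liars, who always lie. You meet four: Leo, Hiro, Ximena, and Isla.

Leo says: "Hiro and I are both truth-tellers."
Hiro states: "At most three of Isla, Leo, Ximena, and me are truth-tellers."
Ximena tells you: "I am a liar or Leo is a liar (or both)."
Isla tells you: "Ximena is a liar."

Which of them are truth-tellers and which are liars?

Leo: liar, Hiro: truth-teller, Ximena: truth-teller, Isla: liar

Consider Leo. Suppose Leo is a truth-teller.
Then whichever role Ximena has, Ximena's statement has the wrong truth value — contradiction.
So Leo is a liar.
With that fixed, Hiro's statement is true, so Hiro is a truth-teller.
With that fixed, Ximena's statement is true, so Ximena is a truth-teller.
With that fixed, Isla's statement is false, so Isla is a liar.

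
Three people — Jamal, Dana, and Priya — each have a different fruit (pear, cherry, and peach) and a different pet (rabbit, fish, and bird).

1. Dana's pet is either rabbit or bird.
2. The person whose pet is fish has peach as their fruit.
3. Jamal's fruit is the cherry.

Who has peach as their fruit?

Priya

With clues 1–2, Dana is impossible for the one with fruit peach.
With clues 1–3, Jamal is impossible for the one with fruit peach.
That leaves Priya.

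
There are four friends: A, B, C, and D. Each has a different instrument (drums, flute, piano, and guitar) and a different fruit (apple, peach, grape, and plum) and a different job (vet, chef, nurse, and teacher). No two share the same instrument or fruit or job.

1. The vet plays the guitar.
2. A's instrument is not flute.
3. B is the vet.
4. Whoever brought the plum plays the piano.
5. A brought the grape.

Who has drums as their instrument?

A

With clues 1–3, B is impossible for the one with instrument drums.
With clues 1–5, C and D are impossible for the one with instrument drums.
That leaves A.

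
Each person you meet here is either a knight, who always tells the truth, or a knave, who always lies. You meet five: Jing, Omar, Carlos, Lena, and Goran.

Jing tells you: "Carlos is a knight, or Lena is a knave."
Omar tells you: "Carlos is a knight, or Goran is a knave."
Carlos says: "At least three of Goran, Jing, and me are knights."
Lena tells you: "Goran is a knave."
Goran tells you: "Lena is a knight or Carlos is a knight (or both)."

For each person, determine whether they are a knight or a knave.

Consider Jing. Suppose Jing is a knave.
Then no assignment of the remaining roles makes every statement match its speaker's type — contradiction.
So Jing is a knight.
Consider Omar. Suppose Omar is a knave.
Then no assignment of the remaining roles makes every statement match its speaker's type — contradiction.
So Omar is a knight.
Consider Carlos. Suppose Carlos is a knave.
Then no assignment of the remaining roles makes every statement match its speaker's type — contradiction.
So Carlos is a knight.
With that fixed, Goran's statement is true, so Goran is a knight.
With that fixed, Lena's statement is false, so Lena is a knave.

Jing: knight, Omar: knight, Carlos: knight, Lena: knave, Goran: knight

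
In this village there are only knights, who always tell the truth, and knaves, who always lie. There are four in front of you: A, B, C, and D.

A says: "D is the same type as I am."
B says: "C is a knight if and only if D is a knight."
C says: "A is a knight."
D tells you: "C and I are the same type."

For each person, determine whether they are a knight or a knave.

A: knight, B: knight, C: knight, D: knight

Consider A. Suppose A is a knave.
Then no assignment of the remaining roles makes every statement match its speaker's type — contradiction.
So A is a knight.
With that fixed, C's statement is true, so C is a knight.
Consider B. Suppose B is a knave.
Then no assignment of the remaining roles makes every statement match its speaker's type — contradiction.
So B is a knight.
Consider D. Suppose D is a knave.
Then A's statement comes out false, contradicting A being a knight.
So D is a knight.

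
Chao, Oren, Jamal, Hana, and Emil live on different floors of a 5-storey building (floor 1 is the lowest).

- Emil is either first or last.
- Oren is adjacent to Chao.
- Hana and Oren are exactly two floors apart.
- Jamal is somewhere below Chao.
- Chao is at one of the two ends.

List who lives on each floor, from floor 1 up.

From clue 1: Emil is in {1,5}.
From clues 1–5: Emil → floor 1, Hana → floor 2, Jamal → floor 3, Oren → floor 4, Chao → floor 5.

Emil, Hana, Jamal, Oren, Chao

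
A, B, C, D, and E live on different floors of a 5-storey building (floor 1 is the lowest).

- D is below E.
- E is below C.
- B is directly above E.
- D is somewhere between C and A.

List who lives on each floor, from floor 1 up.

A, D, E, B, C

From clue 1: D is in {1,2,3,4}.
From clues 1–2: C is in {3,4,5}.
From clues 1–3: B is in {3,4}.
From clues 1–4: A → floor 1, D → floor 2, E → floor 3, B → floor 4, C → floor 5.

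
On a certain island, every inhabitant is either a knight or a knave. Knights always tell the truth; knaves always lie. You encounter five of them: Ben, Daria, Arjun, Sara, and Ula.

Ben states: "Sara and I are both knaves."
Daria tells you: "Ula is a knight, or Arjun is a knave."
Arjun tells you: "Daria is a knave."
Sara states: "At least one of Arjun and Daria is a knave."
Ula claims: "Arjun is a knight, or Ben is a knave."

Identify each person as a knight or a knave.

Ben: knave, Daria: knight, Arjun: knave, Sara: knight, Ula: knight

Consider Ben. Suppose Ben is a knight.
Then Ben's own statement would have to be true, but it can't be — contradiction.
So Ben is a knave.
With that fixed, Ula's statement is true, so Ula is a knight.
With that fixed, Daria's statement is true, so Daria is a knight.
With that fixed, Arjun's statement is false, so Arjun is a knave.
With that fixed, Sara's statement is true, so Sara is a knight.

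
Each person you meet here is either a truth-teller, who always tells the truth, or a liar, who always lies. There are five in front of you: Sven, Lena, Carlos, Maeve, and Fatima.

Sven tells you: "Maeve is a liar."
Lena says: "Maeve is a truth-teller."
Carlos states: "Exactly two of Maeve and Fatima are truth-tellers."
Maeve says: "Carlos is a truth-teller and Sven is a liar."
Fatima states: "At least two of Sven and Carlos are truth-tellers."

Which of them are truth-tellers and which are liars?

Consider Sven. Suppose Sven is a liar.
Then no assignment of the remaining roles makes every statement match its speaker's type — contradiction.
So Sven is a truth-teller.
With that fixed, Maeve's statement is false, so Maeve is a liar.
With that fixed, Lena's statement is false, so Lena is a liar.
With that fixed, Carlos's statement is false, so Carlos is a liar.
With that fixed, Fatima's statement is false, so Fatima is a liar.

Sven: truth-teller, Lena: liar, Carlos: liar, Maeve: liar, Fatima: liar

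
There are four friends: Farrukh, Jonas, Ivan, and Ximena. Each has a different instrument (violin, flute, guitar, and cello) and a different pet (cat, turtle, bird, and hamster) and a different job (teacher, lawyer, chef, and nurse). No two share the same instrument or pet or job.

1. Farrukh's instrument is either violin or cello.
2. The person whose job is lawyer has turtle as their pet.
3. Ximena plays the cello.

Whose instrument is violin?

Farrukh

With clues 1–3, Ivan, Jonas, and Ximena are impossible for the one with instrument violin.
That leaves Farrukh.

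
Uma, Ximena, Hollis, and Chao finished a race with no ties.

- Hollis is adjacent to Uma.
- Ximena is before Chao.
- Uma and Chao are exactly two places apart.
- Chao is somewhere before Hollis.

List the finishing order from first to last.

Ximena, Chao, Hollis, Uma

From clues 1–2: Ximena is in {1,3}.
From clues 1–3: Uma is in {2,4}.
From clues 1–4: Ximena → place 1, Chao → place 2, Hollis → place 3, Uma → place 4.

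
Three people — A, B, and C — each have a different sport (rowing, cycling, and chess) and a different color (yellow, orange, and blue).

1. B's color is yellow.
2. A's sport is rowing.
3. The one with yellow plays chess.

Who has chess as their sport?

B

With clues 1–2, A is impossible for the one with sport chess.
With clues 1–3, C is impossible for the one with sport chess.
That leaves B.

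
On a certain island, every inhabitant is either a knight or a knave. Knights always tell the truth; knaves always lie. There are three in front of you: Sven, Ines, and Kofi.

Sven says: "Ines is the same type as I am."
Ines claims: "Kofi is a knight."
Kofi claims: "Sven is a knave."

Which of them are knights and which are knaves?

Consider Sven. Suppose Sven is a knight.
Then no assignment of the remaining roles makes every statement match its speaker's type — contradiction.
So Sven is a knave.
With that fixed, Kofi's statement is true, so Kofi is a knight.
With that fixed, Ines's statement is true, so Ines is a knight.

Sven: knave, Ines: knight, Kofi: knight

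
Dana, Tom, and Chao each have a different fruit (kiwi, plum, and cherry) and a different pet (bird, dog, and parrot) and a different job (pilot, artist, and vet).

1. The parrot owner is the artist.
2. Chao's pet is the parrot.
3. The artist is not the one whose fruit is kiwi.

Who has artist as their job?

Chao

With clues 1–2, Dana and Tom are impossible for the one with job artist.
That leaves Chao.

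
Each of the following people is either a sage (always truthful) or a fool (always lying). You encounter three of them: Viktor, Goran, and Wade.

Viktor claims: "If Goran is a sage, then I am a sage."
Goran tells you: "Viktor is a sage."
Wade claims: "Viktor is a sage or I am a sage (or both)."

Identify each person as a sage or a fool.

Consider Viktor. Suppose Viktor is a fool.
Then no assignment of the remaining roles makes every statement match its speaker's type — contradiction.
So Viktor is a sage.
With that fixed, Goran's statement is true, so Goran is a sage.
With that fixed, Wade's statement is true, so Wade is a sage.

Viktor: sage, Goran: sage, Wade: sage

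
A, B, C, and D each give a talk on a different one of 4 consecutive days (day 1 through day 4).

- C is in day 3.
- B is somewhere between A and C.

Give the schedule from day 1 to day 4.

From clue 1: C → day 3.
From clues 1–2: A → day 1, B → day 2, D → day 4.

A, B, C, D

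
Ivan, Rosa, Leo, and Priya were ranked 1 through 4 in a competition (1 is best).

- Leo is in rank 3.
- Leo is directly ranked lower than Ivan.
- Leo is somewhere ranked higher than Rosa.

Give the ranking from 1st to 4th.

From clue 1: Leo → rank 3.
From clues 1–2: Ivan → rank 2.
From clues 1–3: Priya → rank 1, Rosa → rank 4.

Priya, Ivan, Leo, Rosa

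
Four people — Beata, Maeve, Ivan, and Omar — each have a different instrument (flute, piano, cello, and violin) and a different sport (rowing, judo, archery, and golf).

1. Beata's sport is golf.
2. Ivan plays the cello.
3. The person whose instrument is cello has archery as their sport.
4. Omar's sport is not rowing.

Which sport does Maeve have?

Clue 1 rules out golf for Maeve's sport.
With clues 1–3, archery is impossible for Maeve's sport.
With clues 1–4, judo is impossible for Maeve's sport.
That leaves rowing.

rowing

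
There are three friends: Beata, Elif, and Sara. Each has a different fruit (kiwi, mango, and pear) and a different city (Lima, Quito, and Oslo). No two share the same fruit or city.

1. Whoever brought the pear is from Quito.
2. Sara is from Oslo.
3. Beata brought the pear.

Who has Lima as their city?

Elif

With clues 1–2, Sara is impossible for the one with city Lima.
With clues 1–3, Beata is impossible for the one with city Lima.
That leaves Elif.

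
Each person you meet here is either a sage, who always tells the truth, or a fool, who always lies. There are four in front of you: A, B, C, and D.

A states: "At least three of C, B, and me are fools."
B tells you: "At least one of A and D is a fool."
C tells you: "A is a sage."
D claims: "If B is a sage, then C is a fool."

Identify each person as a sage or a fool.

Consider A. Suppose A is a sage.
Then A's own statement would have to be true, but it can't be — contradiction.
So A is a fool.
With that fixed, B's statement is true, so B is a sage.
With that fixed, C's statement is false, so C is a fool.
With that fixed, D's statement is true, so D is a sage.

A: fool, B: sage, C: fool, D: sage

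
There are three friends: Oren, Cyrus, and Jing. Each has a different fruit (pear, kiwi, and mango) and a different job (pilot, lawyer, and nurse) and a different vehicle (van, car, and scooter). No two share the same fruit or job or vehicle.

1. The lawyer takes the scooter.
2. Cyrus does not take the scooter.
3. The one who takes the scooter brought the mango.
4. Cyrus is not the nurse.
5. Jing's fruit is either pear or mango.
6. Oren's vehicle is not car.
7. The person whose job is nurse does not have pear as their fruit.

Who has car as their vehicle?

Cyrus

With clues 1–6, Oren is impossible for the one with vehicle car.
With clues 1–7, Jing is impossible for the one with vehicle car.
That leaves Cyrus.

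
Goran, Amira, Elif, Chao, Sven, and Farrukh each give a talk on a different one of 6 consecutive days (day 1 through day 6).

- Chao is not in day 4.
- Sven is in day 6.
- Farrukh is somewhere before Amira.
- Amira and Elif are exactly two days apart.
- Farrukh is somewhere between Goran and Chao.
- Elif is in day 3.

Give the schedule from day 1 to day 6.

From clue 1: Chao is in {1,2,3,5,6}.
From clues 1–2: Sven → day 6.
From clues 1–3: Amira is in {2,3,4,5}.
From clues 1–5: Chao is in {1,5}.
From clues 1–6: Chao → day 1, Farrukh → day 2, Elif → day 3, Goran → day 4, Amira → day 5.

Chao, Farrukh, Elif, Goran, Amira, Sven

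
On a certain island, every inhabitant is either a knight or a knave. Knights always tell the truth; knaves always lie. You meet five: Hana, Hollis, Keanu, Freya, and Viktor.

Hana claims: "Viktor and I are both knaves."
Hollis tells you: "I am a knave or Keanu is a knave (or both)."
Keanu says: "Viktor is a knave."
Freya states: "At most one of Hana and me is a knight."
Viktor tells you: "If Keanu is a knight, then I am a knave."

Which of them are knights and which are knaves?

Consider Hana. Suppose Hana is a knight.
Then Hana's own statement would have to be true, but it can't be — contradiction.
So Hana is a knave.
With that fixed, Freya's statement is true, so Freya is a knight.
Consider Hollis. Suppose Hollis is a knave.
Then Hollis's own statement would have to be false, but it can't be — contradiction.
So Hollis is a knight.
Consider Keanu. Suppose Keanu is a knight.
Then Hollis's statement comes out false, contradicting Hollis being a knight.
So Keanu is a knave.
With that fixed, Viktor's statement is true, so Viktor is a knight.

Hana: knave, Hollis: knight, Keanu: knave, Freya: knight, Viktor: knight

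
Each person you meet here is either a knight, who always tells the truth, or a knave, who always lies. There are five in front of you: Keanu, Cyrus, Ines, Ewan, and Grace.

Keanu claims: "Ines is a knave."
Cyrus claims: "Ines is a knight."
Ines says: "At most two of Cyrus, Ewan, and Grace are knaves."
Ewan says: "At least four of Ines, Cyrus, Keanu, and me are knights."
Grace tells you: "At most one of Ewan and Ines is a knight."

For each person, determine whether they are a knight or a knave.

Keanu: knave, Cyrus: knight, Ines: knight, Ewan: knave, Grace: knight

Consider Keanu. Suppose Keanu is a knight.
Then no assignment of the remaining roles makes every statement match its speaker's type — contradiction.
So Keanu is a knave.
With that fixed, Ewan's statement is false, so Ewan is a knave.
With that fixed, Grace's statement is true, so Grace is a knight.
With that fixed, Ines's statement is true, so Ines is a knight.
With that fixed, Cyrus's statement is true, so Cyrus is a knight.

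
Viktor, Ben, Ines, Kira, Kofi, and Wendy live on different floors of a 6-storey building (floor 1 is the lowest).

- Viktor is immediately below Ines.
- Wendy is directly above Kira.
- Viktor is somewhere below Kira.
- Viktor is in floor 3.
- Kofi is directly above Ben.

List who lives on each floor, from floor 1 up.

From clue 1: Viktor is in {1,2,3,4,5}.
From clues 1–3: Viktor is in {1,2,3}.
From clues 1–4: Viktor → floor 3, Ines → floor 4, Kira → floor 5, Wendy → floor 6.
From clues 1–5: Ben → floor 1, Kofi → floor 2.

Ben, Kofi, Viktor, Ines, Kira, Wendy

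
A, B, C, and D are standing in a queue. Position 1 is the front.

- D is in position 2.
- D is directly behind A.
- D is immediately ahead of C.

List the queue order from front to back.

A, D, C, B

From clue 1: D → position 2.
From clues 1–2: A → position 1.
From clues 1–3: C → position 3, B → position 4.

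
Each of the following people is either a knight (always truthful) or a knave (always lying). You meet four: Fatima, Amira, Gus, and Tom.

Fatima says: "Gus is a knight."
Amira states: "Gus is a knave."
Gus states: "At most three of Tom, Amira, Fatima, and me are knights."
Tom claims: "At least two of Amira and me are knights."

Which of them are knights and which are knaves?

Consider Fatima. Suppose Fatima is a knave.
Then no assignment of the remaining roles makes every statement match its speaker's type — contradiction.
So Fatima is a knight.
Consider Amira. Suppose Amira is a knight.
Then no assignment of the remaining roles makes every statement match its speaker's type — contradiction.
So Amira is a knave.
With that fixed, Gus's statement is true, so Gus is a knight.
With that fixed, Tom's statement is false, so Tom is a knave.

Fatima: knight, Amira: knave, Gus: knight, Tom: knave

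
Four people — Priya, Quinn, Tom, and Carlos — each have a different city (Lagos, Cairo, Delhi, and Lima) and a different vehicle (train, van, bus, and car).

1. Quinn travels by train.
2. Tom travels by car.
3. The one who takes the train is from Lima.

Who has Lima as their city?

Quinn

With clues 1–3, Carlos, Priya, and Tom are impossible for the one with city Lima.
That leaves Quinn.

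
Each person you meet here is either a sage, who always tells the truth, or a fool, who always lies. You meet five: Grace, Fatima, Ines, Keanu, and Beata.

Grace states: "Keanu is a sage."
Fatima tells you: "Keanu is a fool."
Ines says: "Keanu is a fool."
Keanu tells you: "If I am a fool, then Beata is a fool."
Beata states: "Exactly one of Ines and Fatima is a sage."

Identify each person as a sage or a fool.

Grace: sage, Fatima: fool, Ines: fool, Keanu: sage, Beata: fool

Consider Grace. Suppose Grace is a fool.
Then no assignment of the remaining roles makes every statement match its speaker's type — contradiction.
So Grace is a sage.
Consider Fatima. Suppose Fatima is a sage.
Then no assignment of the remaining roles makes every statement match its speaker's type — contradiction.
So Fatima is a fool.
Consider Ines. Suppose Ines is a sage.
Then no assignment of the remaining roles makes every statement match its speaker's type — contradiction.
So Ines is a fool.
With that fixed, Beata's statement is false, so Beata is a fool.
With that fixed, Keanu's statement is true, so Keanu is a sage.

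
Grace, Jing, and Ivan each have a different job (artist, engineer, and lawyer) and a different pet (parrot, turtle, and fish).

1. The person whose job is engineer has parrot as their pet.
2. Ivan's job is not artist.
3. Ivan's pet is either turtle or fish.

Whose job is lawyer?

With clues 1–3, Grace and Jing are impossible for the one with job lawyer.
That leaves Ivan.

Ivan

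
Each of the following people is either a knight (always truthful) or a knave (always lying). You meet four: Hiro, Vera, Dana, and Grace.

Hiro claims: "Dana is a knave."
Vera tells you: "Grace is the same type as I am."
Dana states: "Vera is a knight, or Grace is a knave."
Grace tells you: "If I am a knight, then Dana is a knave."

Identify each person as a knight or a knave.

Consider Hiro. Suppose Hiro is a knave.
Then no assignment of the remaining roles makes every statement match its speaker's type — contradiction.
So Hiro is a knight.
Consider Vera. Suppose Vera is a knight.
Then no assignment of the remaining roles makes every statement match its speaker's type — contradiction.
So Vera is a knave.
Consider Dana. Suppose Dana is a knight.
Then Hiro's statement comes out false, contradicting Hiro being a knight.
So Dana is a knave.
With that fixed, Grace's statement is true, so Grace is a knight.

Hiro: knight, Vera: knave, Dana: knave, Grace: knight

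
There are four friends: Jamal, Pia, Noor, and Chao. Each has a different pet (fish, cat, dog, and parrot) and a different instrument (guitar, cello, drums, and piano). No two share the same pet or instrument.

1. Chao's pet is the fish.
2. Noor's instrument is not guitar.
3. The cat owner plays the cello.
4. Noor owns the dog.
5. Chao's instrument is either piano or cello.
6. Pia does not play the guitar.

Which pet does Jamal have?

parrot

Clue 1 rules out fish for Jamal's pet.
With clues 1–4, dog is impossible for Jamal's pet.
With clues 1–6, cat is impossible for Jamal's pet.
That leaves parrot.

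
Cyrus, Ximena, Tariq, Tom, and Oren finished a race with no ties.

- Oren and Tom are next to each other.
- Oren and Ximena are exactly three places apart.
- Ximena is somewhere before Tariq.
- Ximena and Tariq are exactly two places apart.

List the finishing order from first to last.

From clues 1–2: Ximena is in {1,2,4,5}.
From clues 1–3: Ximena is in {1,2,4}.
From clues 1–4: Ximena → place 1, Cyrus → place 2, Tariq → place 3, Oren → place 4, Tom → place 5.

Ximena, Cyrus, Tariq, Oren, Tom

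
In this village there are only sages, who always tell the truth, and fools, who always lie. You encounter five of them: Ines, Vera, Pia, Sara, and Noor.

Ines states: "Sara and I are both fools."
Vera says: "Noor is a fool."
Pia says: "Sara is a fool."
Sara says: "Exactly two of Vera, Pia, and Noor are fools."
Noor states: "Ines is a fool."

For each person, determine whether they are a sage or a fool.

Consider Ines. Suppose Ines is a sage.
Then Ines's own statement would have to be true, but it can't be — contradiction.
So Ines is a fool.
With that fixed, Noor's statement is true, so Noor is a sage.
With that fixed, Vera's statement is false, so Vera is a fool.
Consider Pia. Suppose Pia is a sage.
Then no assignment of the remaining roles makes every statement match its speaker's type — contradiction.
So Pia is a fool.
With that fixed, Sara's statement is true, so Sara is a sage.

Ines: fool, Vera: fool, Pia: fool, Sara: sage, Noor: sage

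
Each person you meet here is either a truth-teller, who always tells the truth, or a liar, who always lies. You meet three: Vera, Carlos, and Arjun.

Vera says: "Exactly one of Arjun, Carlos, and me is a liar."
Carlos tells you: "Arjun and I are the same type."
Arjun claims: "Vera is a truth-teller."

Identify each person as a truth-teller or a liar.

Consider Vera. Suppose Vera is a liar.
Then no assignment of the remaining roles makes every statement match its speaker's type — contradiction.
So Vera is a truth-teller.
With that fixed, Arjun's statement is true, so Arjun is a truth-teller.
Consider Carlos. Suppose Carlos is a truth-teller.
Then Vera's statement comes out false, contradicting Vera being a truth-teller.
So Carlos is a liar.

Vera: truth-teller, Carlos: liar, Arjun: truth-teller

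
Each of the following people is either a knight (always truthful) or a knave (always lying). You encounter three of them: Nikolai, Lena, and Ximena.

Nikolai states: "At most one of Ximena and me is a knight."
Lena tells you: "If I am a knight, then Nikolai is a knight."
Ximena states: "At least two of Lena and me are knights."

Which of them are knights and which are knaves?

Nikolai: knight, Lena: knight, Ximena: knave

Consider Nikolai. Suppose Nikolai is a knave.
Then Nikolai's own statement would have to be false, but it can't be — contradiction.
So Nikolai is a knight.
With that fixed, Lena's statement is true, so Lena is a knight.
Consider Ximena. Suppose Ximena is a knight.
Then Nikolai's statement comes out false, contradicting Nikolai being a knight.
So Ximena is a knave.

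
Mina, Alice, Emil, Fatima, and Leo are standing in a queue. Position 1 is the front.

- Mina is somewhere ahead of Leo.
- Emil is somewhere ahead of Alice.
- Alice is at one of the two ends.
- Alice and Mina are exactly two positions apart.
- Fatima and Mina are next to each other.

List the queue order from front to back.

From clue 1: Mina is in {1,2,3,4}.
From clues 1–3: Alice → position 5.
From clues 1–4: Mina → position 3, Leo → position 4.
From clues 1–5: Emil → position 1, Fatima → position 2.

Emil, Fatima, Mina, Leo, Alice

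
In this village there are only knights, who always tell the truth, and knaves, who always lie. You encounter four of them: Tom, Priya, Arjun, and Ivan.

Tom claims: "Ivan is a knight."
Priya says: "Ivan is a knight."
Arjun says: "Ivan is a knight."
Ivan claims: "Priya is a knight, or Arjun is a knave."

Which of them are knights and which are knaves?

Consider Tom. Suppose Tom is a knave.
Then no assignment of the remaining roles makes every statement match its speaker's type — contradiction.
So Tom is a knight.
Consider Priya. Suppose Priya is a knave.
Then no assignment of the remaining roles makes every statement match its speaker's type — contradiction.
So Priya is a knight.
With that fixed, Ivan's statement is true, so Ivan is a knight.
With that fixed, Arjun's statement is true, so Arjun is a knight.

Tom: knight, Priya: knight, Arjun: knight, Ivan: knight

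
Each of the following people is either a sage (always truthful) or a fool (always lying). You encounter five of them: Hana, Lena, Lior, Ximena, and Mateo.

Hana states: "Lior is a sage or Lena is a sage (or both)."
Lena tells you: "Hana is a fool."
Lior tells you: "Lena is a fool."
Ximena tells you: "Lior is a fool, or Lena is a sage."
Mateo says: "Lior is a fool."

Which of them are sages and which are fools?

Consider Hana. Suppose Hana is a fool.
Then no assignment of the remaining roles makes every statement match its speaker's type — contradiction.
So Hana is a sage.
With that fixed, Lena's statement is false, so Lena is a fool.
With that fixed, Lior's statement is true, so Lior is a sage.
With that fixed, Ximena's statement is false, so Ximena is a fool.
With that fixed, Mateo's statement is false, so Mateo is a fool.

Hana: sage, Lena: fool, Lior: sage, Ximena: fool, Mateo: fool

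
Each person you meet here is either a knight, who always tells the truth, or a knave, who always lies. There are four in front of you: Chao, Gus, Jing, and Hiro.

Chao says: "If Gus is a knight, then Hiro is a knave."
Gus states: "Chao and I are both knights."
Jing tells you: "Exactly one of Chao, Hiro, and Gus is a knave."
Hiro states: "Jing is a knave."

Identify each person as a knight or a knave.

Chao: knight, Gus: knight, Jing: knight, Hiro: knave

Consider Chao. Suppose Chao is a knave.
Then no assignment of the remaining roles makes every statement match its speaker's type — contradiction.
So Chao is a knight.
Consider Gus. Suppose Gus is a knave.
Then no assignment of the remaining roles makes every statement match its speaker's type — contradiction.
So Gus is a knight.
Consider Jing. Suppose Jing is a knave.
Then no assignment of the remaining roles makes every statement match its speaker's type — contradiction.
So Jing is a knight.
With that fixed, Hiro's statement is false, so Hiro is a knave.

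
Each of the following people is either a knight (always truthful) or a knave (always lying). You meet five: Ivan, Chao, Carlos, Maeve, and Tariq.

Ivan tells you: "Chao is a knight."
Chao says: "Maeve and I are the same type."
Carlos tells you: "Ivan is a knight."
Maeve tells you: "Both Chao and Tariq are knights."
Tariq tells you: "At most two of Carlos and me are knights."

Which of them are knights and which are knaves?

Ivan: knight, Chao: knight, Carlos: knight, Maeve: knight, Tariq: knight

Regardless of anyone's role, Tariq's statement is true, so Tariq is a knight.
Consider Ivan. Suppose Ivan is a knave.
Then no assignment of the remaining roles makes every statement match its speaker's type — contradiction.
So Ivan is a knight.
With that fixed, Carlos's statement is true, so Carlos is a knight.
Consider Chao. Suppose Chao is a knave.
Then Ivan's statement comes out false, contradicting Ivan being a knight.
So Chao is a knight.
With that fixed, Maeve's statement is true, so Maeve is a knight.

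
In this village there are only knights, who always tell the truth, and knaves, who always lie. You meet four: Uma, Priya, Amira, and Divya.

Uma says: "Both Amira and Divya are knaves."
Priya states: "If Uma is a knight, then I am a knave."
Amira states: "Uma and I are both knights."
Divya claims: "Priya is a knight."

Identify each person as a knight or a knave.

Uma: knave, Priya: knight, Amira: knave, Divya: knight

Consider Uma. Suppose Uma is a knight.
Then whichever role Priya has, Priya's statement has the wrong truth value — contradiction.
So Uma is a knave.
With that fixed, Priya's statement is true, so Priya is a knight.
With that fixed, Amira's statement is false, so Amira is a knave.
With that fixed, Divya's statement is true, so Divya is a knight.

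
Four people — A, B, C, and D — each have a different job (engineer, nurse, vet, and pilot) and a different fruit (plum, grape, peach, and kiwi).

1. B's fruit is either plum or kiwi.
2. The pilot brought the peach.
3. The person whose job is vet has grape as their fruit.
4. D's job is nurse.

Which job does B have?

With clues 1–2, pilot is impossible for B's job.
With clues 1–3, vet is impossible for B's job.
With clues 1–4, nurse is impossible for B's job.
That leaves engineer.

engineer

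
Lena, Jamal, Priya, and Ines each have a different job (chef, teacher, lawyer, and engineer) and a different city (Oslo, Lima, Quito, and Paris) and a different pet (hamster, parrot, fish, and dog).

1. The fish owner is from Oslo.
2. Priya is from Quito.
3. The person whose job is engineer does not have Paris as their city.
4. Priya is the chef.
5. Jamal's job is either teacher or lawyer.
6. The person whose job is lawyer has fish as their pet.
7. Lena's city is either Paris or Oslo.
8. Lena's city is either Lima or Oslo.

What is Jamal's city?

With clues 1–2, Quito is impossible for Jamal's city.
With clues 1–6, Lima is impossible for Jamal's city.
With clues 1–8, Oslo is impossible for Jamal's city.
That leaves Paris.

Paris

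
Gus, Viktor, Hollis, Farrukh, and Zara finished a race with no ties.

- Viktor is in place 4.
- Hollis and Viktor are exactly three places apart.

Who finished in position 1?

Hollis

With clue 1, Viktor is ruled out for place 1.
With clues 1–2, Farrukh, Gus, and Zara are ruled out for place 1.
So place 1 is Hollis.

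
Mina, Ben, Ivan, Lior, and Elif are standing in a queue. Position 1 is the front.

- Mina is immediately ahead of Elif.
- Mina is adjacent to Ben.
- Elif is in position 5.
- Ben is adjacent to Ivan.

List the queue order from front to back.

Lior, Ivan, Ben, Mina, Elif

From clue 1: Mina is in {1,2,3,4}.
From clues 1–2: Mina is in {2,3,4}.
From clues 1–3: Ben → position 3, Mina → position 4, Elif → position 5.
From clues 1–4: Lior → position 1, Ivan → position 2.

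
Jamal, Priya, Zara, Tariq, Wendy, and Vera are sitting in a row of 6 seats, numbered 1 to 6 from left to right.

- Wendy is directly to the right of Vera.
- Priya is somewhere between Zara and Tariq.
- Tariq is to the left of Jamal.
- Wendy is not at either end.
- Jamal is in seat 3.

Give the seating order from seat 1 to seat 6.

Tariq, Priya, Jamal, Vera, Wendy, Zara

From clue 1: Wendy is in {2,3,4,5,6}.
From clues 1–2: Priya is in {2,3,4,5}.
From clues 1–3: Tariq is in {1,3,5}.
From clues 1–5: Tariq → seat 1, Priya → seat 2, Jamal → seat 3, Vera → seat 4, Wendy → seat 5, Zara → seat 6.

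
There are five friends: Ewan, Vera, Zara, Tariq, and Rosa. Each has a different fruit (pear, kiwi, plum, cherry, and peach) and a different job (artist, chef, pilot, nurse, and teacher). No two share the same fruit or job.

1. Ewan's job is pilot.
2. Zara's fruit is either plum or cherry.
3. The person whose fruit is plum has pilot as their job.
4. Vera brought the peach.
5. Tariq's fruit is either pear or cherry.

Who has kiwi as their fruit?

With clues 1–2, Zara is impossible for the one with fruit kiwi.
With clues 1–3, Ewan is impossible for the one with fruit kiwi.
With clues 1–4, Vera is impossible for the one with fruit kiwi.
With clues 1–5, Tariq is impossible for the one with fruit kiwi.
That leaves Rosa.

Rosa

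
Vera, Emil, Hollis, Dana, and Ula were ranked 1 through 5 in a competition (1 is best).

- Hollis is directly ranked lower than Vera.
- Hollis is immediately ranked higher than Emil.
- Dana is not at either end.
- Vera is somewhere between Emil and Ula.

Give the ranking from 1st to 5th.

From clue 1: Vera is in {1,2,3,4}.
From clues 1–2: Vera is in {1,2,3}.
From clues 1–3: Vera is in {1,3}.
From clues 1–4: Ula → rank 1, Dana → rank 2, Vera → rank 3, Hollis → rank 4, Emil → rank 5.

Ula, Dana, Vera, Hollis, Emil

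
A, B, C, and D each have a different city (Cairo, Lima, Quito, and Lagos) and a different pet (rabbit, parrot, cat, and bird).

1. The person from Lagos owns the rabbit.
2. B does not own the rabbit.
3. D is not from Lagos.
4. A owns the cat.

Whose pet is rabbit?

C

With clues 1–2, B is impossible for the one with pet rabbit.
With clues 1–3, D is impossible for the one with pet rabbit.
With clues 1–4, A is impossible for the one with pet rabbit.
That leaves C.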